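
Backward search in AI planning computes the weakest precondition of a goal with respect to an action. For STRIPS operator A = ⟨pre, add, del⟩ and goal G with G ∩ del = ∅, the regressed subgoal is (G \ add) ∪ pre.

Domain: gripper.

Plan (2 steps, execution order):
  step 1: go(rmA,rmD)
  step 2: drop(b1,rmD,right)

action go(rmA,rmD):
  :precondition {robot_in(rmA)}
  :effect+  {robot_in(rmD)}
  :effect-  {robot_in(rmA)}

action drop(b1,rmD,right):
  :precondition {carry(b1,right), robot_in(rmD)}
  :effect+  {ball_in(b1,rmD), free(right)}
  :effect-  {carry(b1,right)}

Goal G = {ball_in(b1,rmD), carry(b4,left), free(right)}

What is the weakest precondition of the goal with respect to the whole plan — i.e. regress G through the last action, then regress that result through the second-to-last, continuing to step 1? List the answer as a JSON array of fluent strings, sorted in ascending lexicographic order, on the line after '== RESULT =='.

Regress step by step:
  through step 2 (drop(b1,rmD,right)): drop {ball_in(b1,rmD), free(right)}, keep {carry(b4,left)}, require {carry(b1,right), robot_in(rmD)}
    → {carry(b1,right), carry(b4,left), robot_in(rmD)}
  through step 1 (go(rmA,rmD)): drop {robot_in(rmD)}, keep {carry(b1,right), carry(b4,left)}, require {robot_in(rmA)}
    → {carry(b1,right), carry(b4,left), robot_in(rmA)}

== RESULT ==
["carry(b1,right)", "carry(b4,left)", "robot_in(rmA)"]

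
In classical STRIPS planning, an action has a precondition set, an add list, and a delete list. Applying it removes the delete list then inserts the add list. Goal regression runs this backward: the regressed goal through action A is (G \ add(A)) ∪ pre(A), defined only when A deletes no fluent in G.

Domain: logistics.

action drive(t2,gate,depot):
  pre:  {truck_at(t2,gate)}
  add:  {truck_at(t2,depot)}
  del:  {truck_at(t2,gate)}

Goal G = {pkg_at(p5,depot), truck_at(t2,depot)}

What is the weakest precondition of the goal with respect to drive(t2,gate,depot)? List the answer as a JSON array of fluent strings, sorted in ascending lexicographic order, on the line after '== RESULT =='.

Regress:
  G ∩ del = {}  (empty — regression defined)
  G \ add = {pkg_at(p5,depot), truck_at(t2,depot)} \ {truck_at(t2,depot)} = {pkg_at(p5,depot)}
  ∪ pre   = {pkg_at(p5,depot)} ∪ {truck_at(t2,gate)}
          = {pkg_at(p5,depot), truck_at(t2,gate)}

== RESULT ==
["pkg_at(p5,depot)", "truck_at(t2,gate)"]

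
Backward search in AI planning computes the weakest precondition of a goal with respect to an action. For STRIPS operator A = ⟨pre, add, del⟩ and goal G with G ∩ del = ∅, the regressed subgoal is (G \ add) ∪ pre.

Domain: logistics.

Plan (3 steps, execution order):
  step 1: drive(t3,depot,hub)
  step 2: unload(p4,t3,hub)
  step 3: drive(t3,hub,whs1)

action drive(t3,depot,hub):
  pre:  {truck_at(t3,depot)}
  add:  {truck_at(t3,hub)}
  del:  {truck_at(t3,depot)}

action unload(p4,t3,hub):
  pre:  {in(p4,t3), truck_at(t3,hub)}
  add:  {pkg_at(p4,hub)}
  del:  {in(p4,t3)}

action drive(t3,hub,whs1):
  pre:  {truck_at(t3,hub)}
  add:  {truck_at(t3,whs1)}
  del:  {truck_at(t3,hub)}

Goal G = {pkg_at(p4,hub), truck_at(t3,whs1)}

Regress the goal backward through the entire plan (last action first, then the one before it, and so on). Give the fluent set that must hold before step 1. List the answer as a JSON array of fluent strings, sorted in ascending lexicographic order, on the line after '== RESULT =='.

Regress step by step:
  through step 3 (drive(t3,hub,whs1)): drop {truck_at(t3,whs1)}, keep {pkg_at(p4,hub)}, require {truck_at(t3,hub)}
    → {pkg_at(p4,hub), truck_at(t3,hub)}
  through step 2 (unload(p4,t3,hub)): drop {pkg_at(p4,hub)}, keep {truck_at(t3,hub)}, require {in(p4,t3), truck_at(t3,hub)}
    → {in(p4,t3), truck_at(t3,hub)}
  through step 1 (drive(t3,depot,hub)): drop {truck_at(t3,hub)}, keep {in(p4,t3)}, require {truck_at(t3,depot)}
    → {in(p4,t3), truck_at(t3,depot)}

== RESULT ==
["in(p4,t3)", "truck_at(t3,depot)"]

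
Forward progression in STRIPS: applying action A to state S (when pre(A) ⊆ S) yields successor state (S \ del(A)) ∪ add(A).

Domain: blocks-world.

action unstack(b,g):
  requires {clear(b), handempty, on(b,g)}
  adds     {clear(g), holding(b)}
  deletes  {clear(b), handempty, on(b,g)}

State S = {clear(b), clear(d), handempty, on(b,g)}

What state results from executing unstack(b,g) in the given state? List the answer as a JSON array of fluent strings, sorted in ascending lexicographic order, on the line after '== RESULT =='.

Compute (S \ del) ∪ add:
  pre ⊆ S: {clear(b), handempty, on(b,g)} ⊆ S  — applicable
  S \ del = {clear(d)}
  ∪ add   = {clear(d), clear(g), holding(b)}

== RESULT ==
["clear(d)", "clear(g)", "holding(b)"]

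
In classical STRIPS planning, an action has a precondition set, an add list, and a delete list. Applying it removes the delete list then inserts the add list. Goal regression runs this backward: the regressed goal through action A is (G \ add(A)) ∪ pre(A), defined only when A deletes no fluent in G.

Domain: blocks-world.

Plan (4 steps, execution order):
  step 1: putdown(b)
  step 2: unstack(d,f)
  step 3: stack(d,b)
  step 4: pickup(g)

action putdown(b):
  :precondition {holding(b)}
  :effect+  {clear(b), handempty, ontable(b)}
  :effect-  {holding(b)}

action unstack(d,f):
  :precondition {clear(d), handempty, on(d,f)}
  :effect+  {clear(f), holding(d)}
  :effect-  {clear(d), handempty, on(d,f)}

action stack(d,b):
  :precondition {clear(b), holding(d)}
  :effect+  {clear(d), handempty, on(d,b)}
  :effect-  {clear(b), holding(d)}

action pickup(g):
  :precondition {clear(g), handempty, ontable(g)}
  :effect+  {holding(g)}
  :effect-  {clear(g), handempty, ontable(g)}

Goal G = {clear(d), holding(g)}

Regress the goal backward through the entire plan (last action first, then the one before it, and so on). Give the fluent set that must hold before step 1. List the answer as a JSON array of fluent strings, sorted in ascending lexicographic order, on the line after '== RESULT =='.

Regress step by step:
  through step 4 (pickup(g)): drop {holding(g)}, keep {clear(d)}, require {clear(g), handempty, ontable(g)}
    → {clear(d), clear(g), handempty, ontable(g)}
  through step 3 (stack(d,b)): drop {clear(d), handempty}, keep {clear(g), ontable(g)}, require {clear(b), holding(d)}
    → {clear(b), clear(g), holding(d), ontable(g)}
  through step 2 (unstack(d,f)): drop {holding(d)}, keep {clear(b), clear(g), ontable(g)}, require {clear(d), handempty, on(d,f)}
    → {clear(b), clear(d), clear(g), handempty, on(d,f), ontable(g)}
  through step 1 (putdown(b)): drop {clear(b), handempty}, keep {clear(d), clear(g), on(d,f), ontable(g)}, require {holding(b)}
    → {clear(d), clear(g), holding(b), on(d,f), ontable(g)}

== RESULT ==
["clear(d)", "clear(g)", "holding(b)", "on(d,f)", "ontable(g)"]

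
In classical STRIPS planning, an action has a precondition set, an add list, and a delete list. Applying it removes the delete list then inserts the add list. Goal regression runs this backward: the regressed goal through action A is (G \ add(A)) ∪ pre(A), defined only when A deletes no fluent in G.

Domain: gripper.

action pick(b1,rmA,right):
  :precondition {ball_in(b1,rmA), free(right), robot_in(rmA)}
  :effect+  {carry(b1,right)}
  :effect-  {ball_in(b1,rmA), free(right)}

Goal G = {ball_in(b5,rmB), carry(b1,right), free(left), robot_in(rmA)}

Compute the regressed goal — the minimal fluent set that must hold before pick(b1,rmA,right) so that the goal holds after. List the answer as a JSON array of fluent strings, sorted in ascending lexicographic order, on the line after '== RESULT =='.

Compute (G \ add) ∪ pre:
  G ∩ del = {}  (empty — regression defined)
  G \ add = {ball_in(b5,rmB), carry(b1,right), free(left), robot_in(rmA)} \ {carry(b1,right)} = {ball_in(b5,rmB), free(left), robot_in(rmA)}
  ∪ pre   = {ball_in(b5,rmB), free(left), robot_in(rmA)} ∪ {ball_in(b1,rmA), free(right), robot_in(rmA)}
          = {ball_in(b1,rmA), ball_in(b5,rmB), free(left), free(right), robot_in(rmA)}

== RESULT ==
["ball_in(b1,rmA)", "ball_in(b5,rmB)", "free(left)", "free(right)", "robot_in(rmA)"]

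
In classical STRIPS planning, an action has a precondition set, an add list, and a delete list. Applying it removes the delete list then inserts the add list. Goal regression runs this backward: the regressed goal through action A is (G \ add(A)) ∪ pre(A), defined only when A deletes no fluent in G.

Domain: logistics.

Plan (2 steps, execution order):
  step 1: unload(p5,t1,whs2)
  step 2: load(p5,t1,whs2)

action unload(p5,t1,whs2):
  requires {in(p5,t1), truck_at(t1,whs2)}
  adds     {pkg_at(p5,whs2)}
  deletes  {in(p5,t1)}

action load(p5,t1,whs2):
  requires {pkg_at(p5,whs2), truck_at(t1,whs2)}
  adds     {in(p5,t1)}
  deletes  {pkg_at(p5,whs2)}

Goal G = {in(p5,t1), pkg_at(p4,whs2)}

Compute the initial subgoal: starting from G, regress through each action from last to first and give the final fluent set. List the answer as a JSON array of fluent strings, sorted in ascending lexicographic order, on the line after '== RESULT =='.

Regress step by step:
  through step 2 (load(p5,t1,whs2)): drop {in(p5,t1)}, keep {pkg_at(p4,whs2)}, require {pkg_at(p5,whs2), truck_at(t1,whs2)}
    → {pkg_at(p4,whs2), pkg_at(p5,whs2), truck_at(t1,whs2)}
  through step 1 (unload(p5,t1,whs2)): drop {pkg_at(p5,whs2)}, keep {pkg_at(p4,whs2), truck_at(t1,whs2)}, require {in(p5,t1), truck_at(t1,whs2)}
    → {in(p5,t1), pkg_at(p4,whs2), truck_at(t1,whs2)}

== RESULT ==
["in(p5,t1)", "pkg_at(p4,whs2)", "truck_at(t1,whs2)"]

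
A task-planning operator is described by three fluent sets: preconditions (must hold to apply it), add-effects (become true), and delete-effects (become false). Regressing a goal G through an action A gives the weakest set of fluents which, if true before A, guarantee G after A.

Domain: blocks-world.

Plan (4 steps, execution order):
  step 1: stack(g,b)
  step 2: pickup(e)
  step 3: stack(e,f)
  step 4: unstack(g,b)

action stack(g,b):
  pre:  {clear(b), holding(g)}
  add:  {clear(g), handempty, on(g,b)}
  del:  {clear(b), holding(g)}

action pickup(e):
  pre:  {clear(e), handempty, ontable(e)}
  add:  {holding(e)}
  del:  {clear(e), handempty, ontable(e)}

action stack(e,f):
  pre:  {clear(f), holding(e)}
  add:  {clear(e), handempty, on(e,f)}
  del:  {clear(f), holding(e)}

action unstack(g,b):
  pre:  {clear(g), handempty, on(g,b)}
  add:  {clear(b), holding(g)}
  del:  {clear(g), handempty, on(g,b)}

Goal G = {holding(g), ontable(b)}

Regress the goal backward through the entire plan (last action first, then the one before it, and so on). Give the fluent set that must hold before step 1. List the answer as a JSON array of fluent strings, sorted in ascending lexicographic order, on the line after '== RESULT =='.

Work backward from the goal:
  through step 4 (unstack(g,b)): drop {holding(g)}, keep {ontable(b)}, require {clear(g), handempty, on(g,b)}
    → {clear(g), handempty, on(g,b), ontable(b)}
  through step 3 (stack(e,f)): drop {handempty}, keep {clear(g), on(g,b), ontable(b)}, require {clear(f), holding(e)}
    → {clear(f), clear(g), holding(e), on(g,b), ontable(b)}
  through step 2 (pickup(e)): drop {holding(e)}, keep {clear(f), clear(g), on(g,b), ontable(b)}, require {clear(e), handempty, ontable(e)}
    → {clear(e), clear(f), clear(g), handempty, on(g,b), ontable(b), ontable(e)}
  through step 1 (stack(g,b)): drop {clear(g), handempty, on(g,b)}, keep {clear(e), clear(f), ontable(b), ontable(e)}, require {clear(b), holding(g)}
    → {clear(b), clear(e), clear(f), holding(g), ontable(b), ontable(e)}

== RESULT ==
["clear(b)", "clear(e)", "clear(f)", "holding(g)", "ontable(b)", "ontable(e)"]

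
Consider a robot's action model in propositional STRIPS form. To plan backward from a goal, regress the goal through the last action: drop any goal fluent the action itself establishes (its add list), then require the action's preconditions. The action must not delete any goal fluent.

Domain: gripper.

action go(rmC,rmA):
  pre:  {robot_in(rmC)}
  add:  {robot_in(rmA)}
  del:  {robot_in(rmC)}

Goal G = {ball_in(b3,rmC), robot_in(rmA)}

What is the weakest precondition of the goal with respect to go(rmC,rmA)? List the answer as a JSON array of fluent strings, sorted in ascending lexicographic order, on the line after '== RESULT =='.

Compute (G \ add) ∪ pre:
  G ∩ del = {}  (empty — regression defined)
  G \ add = {ball_in(b3,rmC), robot_in(rmA)} \ {robot_in(rmA)} = {ball_in(b3,rmC)}
  ∪ pre   = {ball_in(b3,rmC)} ∪ {robot_in(rmC)}
          = {ball_in(b3,rmC), robot_in(rmC)}

== RESULT ==
["ball_in(b3,rmC)", "robot_in(rmC)"]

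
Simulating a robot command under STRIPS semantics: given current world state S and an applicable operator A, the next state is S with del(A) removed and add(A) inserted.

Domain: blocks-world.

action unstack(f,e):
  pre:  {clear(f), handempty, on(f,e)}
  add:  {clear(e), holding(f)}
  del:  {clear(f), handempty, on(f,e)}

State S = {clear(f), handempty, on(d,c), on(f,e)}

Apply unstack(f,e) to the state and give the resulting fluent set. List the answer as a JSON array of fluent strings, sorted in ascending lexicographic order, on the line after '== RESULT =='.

Compute (S \ del) ∪ add:
  pre ⊆ S: {clear(f), handempty, on(f,e)} ⊆ S  — applicable
  S \ del = {on(d,c)}
  ∪ add   = {clear(e), holding(f), on(d,c)}

== RESULT ==
["clear(e)", "holding(f)", "on(d,c)"]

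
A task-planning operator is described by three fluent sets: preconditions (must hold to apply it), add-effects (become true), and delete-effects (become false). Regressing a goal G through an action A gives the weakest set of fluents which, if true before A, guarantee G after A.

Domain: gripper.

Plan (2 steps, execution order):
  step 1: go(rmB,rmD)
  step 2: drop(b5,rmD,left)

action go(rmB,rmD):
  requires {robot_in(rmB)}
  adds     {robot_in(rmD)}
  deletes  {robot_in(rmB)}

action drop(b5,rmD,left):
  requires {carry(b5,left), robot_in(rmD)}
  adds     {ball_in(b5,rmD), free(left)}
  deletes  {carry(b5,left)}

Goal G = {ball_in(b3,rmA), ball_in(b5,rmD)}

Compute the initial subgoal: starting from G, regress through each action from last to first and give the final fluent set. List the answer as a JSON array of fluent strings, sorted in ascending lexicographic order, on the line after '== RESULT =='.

Regress step by step:
  through step 2 (drop(b5,rmD,left)): drop {ball_in(b5,rmD)}, keep {ball_in(b3,rmA)}, require {carry(b5,left), robot_in(rmD)}
    → {ball_in(b3,rmA), carry(b5,left), robot_in(rmD)}
  through step 1 (go(rmB,rmD)): drop {robot_in(rmD)}, keep {ball_in(b3,rmA), carry(b5,left)}, require {robot_in(rmB)}
    → {ball_in(b3,rmA), carry(b5,left), robot_in(rmB)}

== RESULT ==
["ball_in(b3,rmA)", "carry(b5,left)", "robot_in(rmB)"]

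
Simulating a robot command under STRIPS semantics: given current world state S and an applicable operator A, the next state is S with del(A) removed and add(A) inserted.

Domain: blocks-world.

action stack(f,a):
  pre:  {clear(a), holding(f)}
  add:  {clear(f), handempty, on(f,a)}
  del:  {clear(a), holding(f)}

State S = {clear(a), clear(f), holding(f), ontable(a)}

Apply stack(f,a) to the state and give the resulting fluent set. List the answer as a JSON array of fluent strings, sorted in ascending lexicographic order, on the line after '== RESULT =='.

Compute (S \ del) ∪ add:
  pre ⊆ S: {clear(a), holding(f)} ⊆ S  — applicable
  S \ del = {clear(f), ontable(a)}
  ∪ add   = {clear(f), handempty, on(f,a), ontable(a)}

== RESULT ==
["clear(f)", "handempty", "on(f,a)", "ontable(a)"]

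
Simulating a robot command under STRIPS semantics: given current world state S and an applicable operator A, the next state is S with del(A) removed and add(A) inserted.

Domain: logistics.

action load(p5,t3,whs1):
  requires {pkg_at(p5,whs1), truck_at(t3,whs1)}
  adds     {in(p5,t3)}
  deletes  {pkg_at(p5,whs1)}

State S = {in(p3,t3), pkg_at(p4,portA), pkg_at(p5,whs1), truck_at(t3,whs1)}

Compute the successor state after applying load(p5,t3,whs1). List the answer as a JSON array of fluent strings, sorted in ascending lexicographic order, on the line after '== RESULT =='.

Progress:
  pre ⊆ S: {pkg_at(p5,whs1), truck_at(t3,whs1)} ⊆ S  — applicable
  S \ del = {in(p3,t3), pkg_at(p4,portA), truck_at(t3,whs1)}
  ∪ add   = {in(p3,t3), in(p5,t3), pkg_at(p4,portA), truck_at(t3,whs1)}

== RESULT ==
["in(p3,t3)", "in(p5,t3)", "pkg_at(p4,portA)", "truck_at(t3,whs1)"]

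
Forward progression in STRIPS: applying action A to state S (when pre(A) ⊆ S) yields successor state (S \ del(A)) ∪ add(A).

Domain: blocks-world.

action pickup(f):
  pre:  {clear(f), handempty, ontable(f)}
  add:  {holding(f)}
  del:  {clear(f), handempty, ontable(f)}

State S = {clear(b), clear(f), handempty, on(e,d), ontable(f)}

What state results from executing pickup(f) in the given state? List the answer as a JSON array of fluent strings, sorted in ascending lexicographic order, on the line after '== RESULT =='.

Progress:
  pre ⊆ S: {clear(f), handempty, ontable(f)} ⊆ S  — applicable
  S \ del = {clear(b), on(e,d)}
  ∪ add   = {clear(b), holding(f), on(e,d)}

== RESULT ==
["clear(b)", "holding(f)", "on(e,d)"]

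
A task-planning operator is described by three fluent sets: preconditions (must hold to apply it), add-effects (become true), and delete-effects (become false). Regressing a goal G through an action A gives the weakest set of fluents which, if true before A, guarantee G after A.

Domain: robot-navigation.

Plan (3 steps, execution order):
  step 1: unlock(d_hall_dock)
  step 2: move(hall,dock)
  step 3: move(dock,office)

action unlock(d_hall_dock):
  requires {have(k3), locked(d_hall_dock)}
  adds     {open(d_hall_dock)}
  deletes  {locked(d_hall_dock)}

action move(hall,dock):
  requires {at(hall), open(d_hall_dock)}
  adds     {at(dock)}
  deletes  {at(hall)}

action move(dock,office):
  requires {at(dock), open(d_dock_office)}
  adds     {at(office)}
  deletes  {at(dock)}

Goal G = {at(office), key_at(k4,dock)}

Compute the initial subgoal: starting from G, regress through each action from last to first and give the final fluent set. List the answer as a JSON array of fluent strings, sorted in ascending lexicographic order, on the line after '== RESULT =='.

Regress step by step:
  through step 3 (move(dock,office)): drop {at(office)}, keep {key_at(k4,dock)}, require {at(dock), open(d_dock_office)}
    → {at(dock), key_at(k4,dock), open(d_dock_office)}
  through step 2 (move(hall,dock)): drop {at(dock)}, keep {key_at(k4,dock), open(d_dock_office)}, require {at(hall), open(d_hall_dock)}
    → {at(hall), key_at(k4,dock), open(d_dock_office), open(d_hall_dock)}
  through step 1 (unlock(d_hall_dock)): drop {open(d_hall_dock)}, keep {at(hall), key_at(k4,dock), open(d_dock_office)}, require {have(k3), locked(d_hall_dock)}
    → {at(hall), have(k3), key_at(k4,dock), locked(d_hall_dock), open(d_dock_office)}

== RESULT ==
["at(hall)", "have(k3)", "key_at(k4,dock)", "locked(d_hall_dock)", "open(d_dock_office)"]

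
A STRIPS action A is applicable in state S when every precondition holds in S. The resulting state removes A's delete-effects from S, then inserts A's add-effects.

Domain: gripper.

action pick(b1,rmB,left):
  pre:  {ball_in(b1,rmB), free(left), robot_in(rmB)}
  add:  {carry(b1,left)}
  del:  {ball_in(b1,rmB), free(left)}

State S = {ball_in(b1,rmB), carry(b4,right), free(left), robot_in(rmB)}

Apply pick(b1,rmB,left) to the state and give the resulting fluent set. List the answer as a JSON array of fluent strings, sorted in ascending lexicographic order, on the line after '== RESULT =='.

Progress:
  pre ⊆ S: {ball_in(b1,rmB), free(left), robot_in(rmB)} ⊆ S  — applicable
  S \ del = {carry(b4,right), robot_in(rmB)}
  ∪ add   = {carry(b1,left), carry(b4,right), robot_in(rmB)}

== RESULT ==
["carry(b1,left)", "carry(b4,right)", "robot_in(rmB)"]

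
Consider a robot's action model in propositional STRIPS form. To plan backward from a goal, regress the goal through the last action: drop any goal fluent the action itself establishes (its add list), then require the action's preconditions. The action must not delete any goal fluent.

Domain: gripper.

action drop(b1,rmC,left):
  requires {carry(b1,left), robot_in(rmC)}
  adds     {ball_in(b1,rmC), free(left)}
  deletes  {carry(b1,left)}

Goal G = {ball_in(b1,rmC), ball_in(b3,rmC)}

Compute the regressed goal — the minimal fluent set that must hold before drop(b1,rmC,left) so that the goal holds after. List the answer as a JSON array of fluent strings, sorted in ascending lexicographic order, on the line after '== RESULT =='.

Regress:
  G ∩ del = {}  (empty — regression defined)
  G \ add = {ball_in(b1,rmC), ball_in(b3,rmC)} \ {ball_in(b1,rmC), free(left)} = {ball_in(b3,rmC)}
  ∪ pre   = {ball_in(b3,rmC)} ∪ {carry(b1,left), robot_in(rmC)}
          = {ball_in(b3,rmC), carry(b1,left), robot_in(rmC)}

== RESULT ==
["ball_in(b3,rmC)", "carry(b1,left)", "robot_in(rmC)"]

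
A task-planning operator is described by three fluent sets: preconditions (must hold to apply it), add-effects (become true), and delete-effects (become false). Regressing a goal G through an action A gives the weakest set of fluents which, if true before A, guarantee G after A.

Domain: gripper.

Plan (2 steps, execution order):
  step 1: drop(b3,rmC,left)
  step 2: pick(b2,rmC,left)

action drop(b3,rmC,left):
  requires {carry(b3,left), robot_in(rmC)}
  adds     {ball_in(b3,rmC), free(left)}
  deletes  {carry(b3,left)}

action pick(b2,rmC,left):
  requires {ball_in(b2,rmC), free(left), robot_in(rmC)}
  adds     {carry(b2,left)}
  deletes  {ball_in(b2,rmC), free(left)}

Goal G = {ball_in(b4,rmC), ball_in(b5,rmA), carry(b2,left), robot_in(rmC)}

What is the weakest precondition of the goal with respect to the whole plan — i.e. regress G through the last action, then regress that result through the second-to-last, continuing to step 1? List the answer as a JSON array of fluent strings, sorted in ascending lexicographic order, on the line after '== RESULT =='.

Work backward from the goal:
  through step 2 (pick(b2,rmC,left)): drop {carry(b2,left)}, keep {ball_in(b4,rmC), ball_in(b5,rmA), robot_in(rmC)}, require {ball_in(b2,rmC), free(left), robot_in(rmC)}
    → {ball_in(b2,rmC), ball_in(b4,rmC), ball_in(b5,rmA), free(left), robot_in(rmC)}
  through step 1 (drop(b3,rmC,left)): drop {free(left)}, keep {ball_in(b2,rmC), ball_in(b4,rmC), ball_in(b5,rmA), robot_in(rmC)}, require {carry(b3,left), robot_in(rmC)}
    → {ball_in(b2,rmC), ball_in(b4,rmC), ball_in(b5,rmA), carry(b3,left), robot_in(rmC)}

== RESULT ==
["ball_in(b2,rmC)", "ball_in(b4,rmC)", "ball_in(b5,rmA)", "carry(b3,left)", "robot_in(rmC)"]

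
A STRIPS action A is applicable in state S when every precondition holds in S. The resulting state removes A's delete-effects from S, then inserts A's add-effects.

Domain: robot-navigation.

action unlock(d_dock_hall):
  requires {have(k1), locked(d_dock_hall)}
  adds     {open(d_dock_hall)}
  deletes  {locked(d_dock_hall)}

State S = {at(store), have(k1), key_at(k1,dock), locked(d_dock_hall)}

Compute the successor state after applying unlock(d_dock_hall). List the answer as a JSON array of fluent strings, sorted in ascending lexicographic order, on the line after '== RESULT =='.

Compute (S \ del) ∪ add:
  pre ⊆ S: {have(k1), locked(d_dock_hall)} ⊆ S  — applicable
  S \ del = {at(store), have(k1), key_at(k1,dock)}
  ∪ add   = {at(store), have(k1), key_at(k1,dock), open(d_dock_hall)}

== RESULT ==
["at(store)", "have(k1)", "key_at(k1,dock)", "open(d_dock_hall)"]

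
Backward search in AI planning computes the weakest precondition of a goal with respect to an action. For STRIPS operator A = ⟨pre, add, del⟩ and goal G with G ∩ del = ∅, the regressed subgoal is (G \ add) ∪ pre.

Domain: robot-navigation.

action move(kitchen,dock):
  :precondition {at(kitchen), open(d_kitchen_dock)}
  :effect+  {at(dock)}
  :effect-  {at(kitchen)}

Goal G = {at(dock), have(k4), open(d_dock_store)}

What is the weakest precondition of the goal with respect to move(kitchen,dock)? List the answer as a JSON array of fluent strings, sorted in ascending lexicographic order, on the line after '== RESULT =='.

Compute (G \ add) ∪ pre:
  G ∩ del = {}  (empty — regression defined)
  G \ add = {at(dock), have(k4), open(d_dock_store)} \ {at(dock)} = {have(k4), open(d_dock_store)}
  ∪ pre   = {have(k4), open(d_dock_store)} ∪ {at(kitchen), open(d_kitchen_dock)}
          = {at(kitchen), have(k4), open(d_dock_store), open(d_kitchen_dock)}

== RESULT ==
["at(kitchen)", "have(k4)", "open(d_dock_store)", "open(d_kitchen_dock)"]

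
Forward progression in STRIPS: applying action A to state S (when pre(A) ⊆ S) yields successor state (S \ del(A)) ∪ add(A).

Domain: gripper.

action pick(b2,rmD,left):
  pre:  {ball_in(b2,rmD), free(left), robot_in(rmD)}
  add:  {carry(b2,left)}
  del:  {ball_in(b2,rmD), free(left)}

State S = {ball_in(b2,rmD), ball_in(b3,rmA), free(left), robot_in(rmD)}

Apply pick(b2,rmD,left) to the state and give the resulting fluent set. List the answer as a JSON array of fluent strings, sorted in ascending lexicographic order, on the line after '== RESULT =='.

Progress:
  pre ⊆ S: {ball_in(b2,rmD), free(left), robot_in(rmD)} ⊆ S  — applicable
  S \ del = {ball_in(b3,rmA), robot_in(rmD)}
  ∪ add   = {ball_in(b3,rmA), carry(b2,left), robot_in(rmD)}

== RESULT ==
["ball_in(b3,rmA)", "carry(b2,left)", "robot_in(rmD)"]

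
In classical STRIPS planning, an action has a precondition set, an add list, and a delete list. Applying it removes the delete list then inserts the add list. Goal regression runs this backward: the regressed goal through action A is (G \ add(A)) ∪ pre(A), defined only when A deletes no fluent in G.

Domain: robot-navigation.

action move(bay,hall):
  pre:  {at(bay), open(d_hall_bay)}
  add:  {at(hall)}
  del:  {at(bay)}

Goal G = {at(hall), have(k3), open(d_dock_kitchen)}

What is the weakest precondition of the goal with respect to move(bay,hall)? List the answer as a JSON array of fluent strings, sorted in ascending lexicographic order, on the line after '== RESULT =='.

Regress:
  G ∩ del = {}  (empty — regression defined)
  G \ add = {at(hall), have(k3), open(d_dock_kitchen)} \ {at(hall)} = {have(k3), open(d_dock_kitchen)}
  ∪ pre   = {have(k3), open(d_dock_kitchen)} ∪ {at(bay), open(d_hall_bay)}
          = {at(bay), have(k3), open(d_dock_kitchen), open(d_hall_bay)}

== RESULT ==
["at(bay)", "have(k3)", "open(d_dock_kitchen)", "open(d_hall_bay)"]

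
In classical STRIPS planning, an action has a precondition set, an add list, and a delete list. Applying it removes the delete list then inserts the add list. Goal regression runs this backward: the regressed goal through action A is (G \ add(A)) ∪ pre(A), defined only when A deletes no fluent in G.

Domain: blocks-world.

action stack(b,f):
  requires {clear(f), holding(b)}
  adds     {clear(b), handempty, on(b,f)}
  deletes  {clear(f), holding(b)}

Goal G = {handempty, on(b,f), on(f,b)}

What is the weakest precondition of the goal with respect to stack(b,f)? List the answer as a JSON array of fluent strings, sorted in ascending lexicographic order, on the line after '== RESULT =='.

Compute (G \ add) ∪ pre:
  G ∩ del = {}  (empty — regression defined)
  G \ add = {handempty, on(b,f), on(f,b)} \ {clear(b), handempty, on(b,f)} = {on(f,b)}
  ∪ pre   = {on(f,b)} ∪ {clear(f), holding(b)}
          = {clear(f), holding(b), on(f,b)}

== RESULT ==
["clear(f)", "holding(b)", "on(f,b)"]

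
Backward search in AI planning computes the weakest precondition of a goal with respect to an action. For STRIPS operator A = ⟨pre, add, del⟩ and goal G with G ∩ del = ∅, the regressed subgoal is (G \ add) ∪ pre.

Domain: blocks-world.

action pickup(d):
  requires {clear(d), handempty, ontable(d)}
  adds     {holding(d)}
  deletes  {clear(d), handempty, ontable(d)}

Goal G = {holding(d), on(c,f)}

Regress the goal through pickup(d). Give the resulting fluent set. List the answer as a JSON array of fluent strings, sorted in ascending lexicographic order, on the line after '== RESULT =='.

Compute (G \ add) ∪ pre:
  G ∩ del = {}  (empty — regression defined)
  G \ add = {holding(d), on(c,f)} \ {holding(d)} = {on(c,f)}
  ∪ pre   = {on(c,f)} ∪ {clear(d), handempty, ontable(d)}
          = {clear(d), handempty, on(c,f), ontable(d)}

== RESULT ==
["clear(d)", "handempty", "on(c,f)", "ontable(d)"]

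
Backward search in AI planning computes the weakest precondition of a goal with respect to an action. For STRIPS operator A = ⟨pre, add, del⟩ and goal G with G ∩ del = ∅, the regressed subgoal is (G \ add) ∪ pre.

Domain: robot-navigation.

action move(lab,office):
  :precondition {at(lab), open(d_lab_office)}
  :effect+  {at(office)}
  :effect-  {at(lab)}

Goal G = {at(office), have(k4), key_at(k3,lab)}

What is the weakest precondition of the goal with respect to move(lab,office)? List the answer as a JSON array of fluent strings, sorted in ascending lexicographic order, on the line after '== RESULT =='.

Compute (G \ add) ∪ pre:
  G ∩ del = {}  (empty — regression defined)
  G \ add = {at(office), have(k4), key_at(k3,lab)} \ {at(office)} = {have(k4), key_at(k3,lab)}
  ∪ pre   = {have(k4), key_at(k3,lab)} ∪ {at(lab), open(d_lab_office)}
          = {at(lab), have(k4), key_at(k3,lab), open(d_lab_office)}

== RESULT ==
["at(lab)", "have(k4)", "key_at(k3,lab)", "open(d_lab_office)"]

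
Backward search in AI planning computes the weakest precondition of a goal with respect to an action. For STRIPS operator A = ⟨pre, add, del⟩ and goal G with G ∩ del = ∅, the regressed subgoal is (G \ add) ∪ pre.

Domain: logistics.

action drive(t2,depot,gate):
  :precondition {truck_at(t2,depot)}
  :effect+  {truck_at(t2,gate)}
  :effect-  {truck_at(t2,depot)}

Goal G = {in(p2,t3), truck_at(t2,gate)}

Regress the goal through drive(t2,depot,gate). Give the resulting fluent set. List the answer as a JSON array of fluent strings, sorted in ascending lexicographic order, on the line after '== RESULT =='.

Regress:
  G ∩ del = {}  (empty — regression defined)
  G \ add = {in(p2,t3), truck_at(t2,gate)} \ {truck_at(t2,gate)} = {in(p2,t3)}
  ∪ pre   = {in(p2,t3)} ∪ {truck_at(t2,depot)}
          = {in(p2,t3), truck_at(t2,depot)}

== RESULT ==
["in(p2,t3)", "truck_at(t2,depot)"]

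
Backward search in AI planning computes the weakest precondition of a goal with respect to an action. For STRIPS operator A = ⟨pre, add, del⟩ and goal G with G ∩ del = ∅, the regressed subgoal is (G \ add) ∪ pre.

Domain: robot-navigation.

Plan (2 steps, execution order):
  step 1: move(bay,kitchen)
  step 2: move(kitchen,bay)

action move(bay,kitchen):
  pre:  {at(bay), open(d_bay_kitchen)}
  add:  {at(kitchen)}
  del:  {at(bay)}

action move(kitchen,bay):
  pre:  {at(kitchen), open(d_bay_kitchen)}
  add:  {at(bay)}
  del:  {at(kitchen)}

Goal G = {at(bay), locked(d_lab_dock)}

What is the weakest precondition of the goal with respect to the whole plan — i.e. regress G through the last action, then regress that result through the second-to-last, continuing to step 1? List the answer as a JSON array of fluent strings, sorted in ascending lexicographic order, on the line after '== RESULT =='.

Work backward from the goal:
  through step 2 (move(kitchen,bay)): drop {at(bay)}, keep {locked(d_lab_dock)}, require {at(kitchen), open(d_bay_kitchen)}
    → {at(kitchen), locked(d_lab_dock), open(d_bay_kitchen)}
  through step 1 (move(bay,kitchen)): drop {at(kitchen)}, keep {locked(d_lab_dock), open(d_bay_kitchen)}, require {at(bay), open(d_bay_kitchen)}
    → {at(bay), locked(d_lab_dock), open(d_bay_kitchen)}

== RESULT ==
["at(bay)", "locked(d_lab_dock)", "open(d_bay_kitchen)"]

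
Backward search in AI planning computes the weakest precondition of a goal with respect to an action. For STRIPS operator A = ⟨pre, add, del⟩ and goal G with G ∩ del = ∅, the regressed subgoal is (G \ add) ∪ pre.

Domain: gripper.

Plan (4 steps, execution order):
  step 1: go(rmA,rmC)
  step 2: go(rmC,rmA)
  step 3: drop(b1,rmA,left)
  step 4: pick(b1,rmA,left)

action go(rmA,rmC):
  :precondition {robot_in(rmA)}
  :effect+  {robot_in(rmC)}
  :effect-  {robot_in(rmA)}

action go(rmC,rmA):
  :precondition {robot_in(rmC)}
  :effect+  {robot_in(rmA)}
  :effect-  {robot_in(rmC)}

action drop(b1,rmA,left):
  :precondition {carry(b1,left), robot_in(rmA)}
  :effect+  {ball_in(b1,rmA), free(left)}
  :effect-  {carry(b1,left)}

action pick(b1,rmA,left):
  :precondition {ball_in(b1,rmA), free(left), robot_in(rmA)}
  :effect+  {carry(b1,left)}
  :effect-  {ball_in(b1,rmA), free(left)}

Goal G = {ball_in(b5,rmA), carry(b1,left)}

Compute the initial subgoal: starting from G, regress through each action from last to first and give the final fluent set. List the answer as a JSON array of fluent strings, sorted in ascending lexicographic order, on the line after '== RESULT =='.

Work backward from the goal:
  through step 4 (pick(b1,rmA,left)): drop {carry(b1,left)}, keep {ball_in(b5,rmA)}, require {ball_in(b1,rmA), free(left), robot_in(rmA)}
    → {ball_in(b1,rmA), ball_in(b5,rmA), free(left), robot_in(rmA)}
  through step 3 (drop(b1,rmA,left)): drop {ball_in(b1,rmA), free(left)}, keep {ball_in(b5,rmA), robot_in(rmA)}, require {carry(b1,left), robot_in(rmA)}
    → {ball_in(b5,rmA), carry(b1,left), robot_in(rmA)}
  through step 2 (go(rmC,rmA)): drop {robot_in(rmA)}, keep {ball_in(b5,rmA), carry(b1,left)}, require {robot_in(rmC)}
    → {ball_in(b5,rmA), carry(b1,left), robot_in(rmC)}
  through step 1 (go(rmA,rmC)): drop {robot_in(rmC)}, keep {ball_in(b5,rmA), carry(b1,left)}, require {robot_in(rmA)}
    → {ball_in(b5,rmA), carry(b1,left), robot_in(rmA)}

== RESULT ==
["ball_in(b5,rmA)", "carry(b1,left)", "robot_in(rmA)"]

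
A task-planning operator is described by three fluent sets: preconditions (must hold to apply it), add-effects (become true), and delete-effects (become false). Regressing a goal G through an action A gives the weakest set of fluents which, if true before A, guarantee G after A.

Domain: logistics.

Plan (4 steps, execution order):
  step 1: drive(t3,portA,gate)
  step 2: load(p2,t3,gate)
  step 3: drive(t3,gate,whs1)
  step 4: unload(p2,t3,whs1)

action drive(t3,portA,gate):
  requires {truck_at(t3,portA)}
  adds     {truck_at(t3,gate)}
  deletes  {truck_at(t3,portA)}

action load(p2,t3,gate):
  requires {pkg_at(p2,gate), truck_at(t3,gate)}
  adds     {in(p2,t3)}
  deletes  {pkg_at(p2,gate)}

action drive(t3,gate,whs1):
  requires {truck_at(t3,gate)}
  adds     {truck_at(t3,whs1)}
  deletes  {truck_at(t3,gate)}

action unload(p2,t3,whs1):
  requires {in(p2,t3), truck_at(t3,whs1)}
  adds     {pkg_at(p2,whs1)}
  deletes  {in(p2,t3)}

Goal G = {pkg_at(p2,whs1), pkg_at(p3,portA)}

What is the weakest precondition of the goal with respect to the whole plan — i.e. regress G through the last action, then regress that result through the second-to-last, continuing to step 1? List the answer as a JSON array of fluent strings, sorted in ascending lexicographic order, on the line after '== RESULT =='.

Regress step by step:
  through step 4 (unload(p2,t3,whs1)): drop {pkg_at(p2,whs1)}, keep {pkg_at(p3,portA)}, require {in(p2,t3), truck_at(t3,whs1)}
    → {in(p2,t3), pkg_at(p3,portA), truck_at(t3,whs1)}
  through step 3 (drive(t3,gate,whs1)): drop {truck_at(t3,whs1)}, keep {in(p2,t3), pkg_at(p3,portA)}, require {truck_at(t3,gate)}
    → {in(p2,t3), pkg_at(p3,portA), truck_at(t3,gate)}
  through step 2 (load(p2,t3,gate)): drop {in(p2,t3)}, keep {pkg_at(p3,portA), truck_at(t3,gate)}, require {pkg_at(p2,gate), truck_at(t3,gate)}
    → {pkg_at(p2,gate), pkg_at(p3,portA), truck_at(t3,gate)}
  through step 1 (drive(t3,portA,gate)): drop {truck_at(t3,gate)}, keep {pkg_at(p2,gate), pkg_at(p3,portA)}, require {truck_at(t3,portA)}
    → {pkg_at(p2,gate), pkg_at(p3,portA), truck_at(t3,portA)}

== RESULT ==
["pkg_at(p2,gate)", "pkg_at(p3,portA)", "truck_at(t3,portA)"]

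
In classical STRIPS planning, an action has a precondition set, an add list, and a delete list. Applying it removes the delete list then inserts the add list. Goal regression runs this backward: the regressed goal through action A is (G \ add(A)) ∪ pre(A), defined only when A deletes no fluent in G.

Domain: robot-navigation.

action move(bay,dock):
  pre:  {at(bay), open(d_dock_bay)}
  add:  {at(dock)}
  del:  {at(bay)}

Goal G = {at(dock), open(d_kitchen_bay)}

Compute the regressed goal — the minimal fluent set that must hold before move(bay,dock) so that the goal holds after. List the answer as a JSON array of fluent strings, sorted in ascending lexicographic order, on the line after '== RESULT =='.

Regress:
  G ∩ del = {}  (empty — regression defined)
  G \ add = {at(dock), open(d_kitchen_bay)} \ {at(dock)} = {open(d_kitchen_bay)}
  ∪ pre   = {open(d_kitchen_bay)} ∪ {at(bay), open(d_dock_bay)}
          = {at(bay), open(d_dock_bay), open(d_kitchen_bay)}

== RESULT ==
["at(bay)", "open(d_dock_bay)", "open(d_kitchen_bay)"]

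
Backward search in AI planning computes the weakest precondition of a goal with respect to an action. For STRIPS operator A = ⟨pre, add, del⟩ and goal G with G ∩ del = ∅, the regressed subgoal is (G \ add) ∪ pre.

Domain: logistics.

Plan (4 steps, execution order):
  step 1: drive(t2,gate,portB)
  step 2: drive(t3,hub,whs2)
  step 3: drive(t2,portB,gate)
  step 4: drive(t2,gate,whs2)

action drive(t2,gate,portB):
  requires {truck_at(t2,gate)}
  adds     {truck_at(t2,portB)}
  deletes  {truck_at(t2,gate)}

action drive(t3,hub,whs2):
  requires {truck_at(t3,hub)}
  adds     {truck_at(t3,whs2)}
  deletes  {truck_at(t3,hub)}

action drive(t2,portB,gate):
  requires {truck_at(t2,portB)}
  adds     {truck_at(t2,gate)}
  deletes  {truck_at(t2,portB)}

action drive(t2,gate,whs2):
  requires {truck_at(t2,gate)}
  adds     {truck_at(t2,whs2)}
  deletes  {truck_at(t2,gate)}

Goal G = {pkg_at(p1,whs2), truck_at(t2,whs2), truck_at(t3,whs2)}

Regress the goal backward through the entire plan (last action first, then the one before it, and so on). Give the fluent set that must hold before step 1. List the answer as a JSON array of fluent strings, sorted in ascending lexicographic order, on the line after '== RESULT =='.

Work backward from the goal:
  through step 4 (drive(t2,gate,whs2)): drop {truck_at(t2,whs2)}, keep {pkg_at(p1,whs2), truck_at(t3,whs2)}, require {truck_at(t2,gate)}
    → {pkg_at(p1,whs2), truck_at(t2,gate), truck_at(t3,whs2)}
  through step 3 (drive(t2,portB,gate)): drop {truck_at(t2,gate)}, keep {pkg_at(p1,whs2), truck_at(t3,whs2)}, require {truck_at(t2,portB)}
    → {pkg_at(p1,whs2), truck_at(t2,portB), truck_at(t3,whs2)}
  through step 2 (drive(t3,hub,whs2)): drop {truck_at(t3,whs2)}, keep {pkg_at(p1,whs2), truck_at(t2,portB)}, require {truck_at(t3,hub)}
    → {pkg_at(p1,whs2), truck_at(t2,portB), truck_at(t3,hub)}
  through step 1 (drive(t2,gate,portB)): drop {truck_at(t2,portB)}, keep {pkg_at(p1,whs2), truck_at(t3,hub)}, require {truck_at(t2,gate)}
    → {pkg_at(p1,whs2), truck_at(t2,gate), truck_at(t3,hub)}

== RESULT ==
["pkg_at(p1,whs2)", "truck_at(t2,gate)", "truck_at(t3,hub)"]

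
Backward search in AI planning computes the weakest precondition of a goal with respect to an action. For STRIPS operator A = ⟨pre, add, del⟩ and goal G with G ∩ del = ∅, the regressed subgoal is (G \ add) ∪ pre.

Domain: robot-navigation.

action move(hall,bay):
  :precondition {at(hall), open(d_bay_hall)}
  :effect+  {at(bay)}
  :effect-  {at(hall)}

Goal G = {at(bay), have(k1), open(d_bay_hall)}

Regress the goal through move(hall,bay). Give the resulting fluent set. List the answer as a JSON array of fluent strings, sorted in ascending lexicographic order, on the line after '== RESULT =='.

Regress:
  G ∩ del = {}  (empty — regression defined)
  G \ add = {at(bay), have(k1), open(d_bay_hall)} \ {at(bay)} = {have(k1), open(d_bay_hall)}
  ∪ pre   = {have(k1), open(d_bay_hall)} ∪ {at(hall), open(d_bay_hall)}
          = {at(hall), have(k1), open(d_bay_hall)}

== RESULT ==
["at(hall)", "have(k1)", "open(d_bay_hall)"]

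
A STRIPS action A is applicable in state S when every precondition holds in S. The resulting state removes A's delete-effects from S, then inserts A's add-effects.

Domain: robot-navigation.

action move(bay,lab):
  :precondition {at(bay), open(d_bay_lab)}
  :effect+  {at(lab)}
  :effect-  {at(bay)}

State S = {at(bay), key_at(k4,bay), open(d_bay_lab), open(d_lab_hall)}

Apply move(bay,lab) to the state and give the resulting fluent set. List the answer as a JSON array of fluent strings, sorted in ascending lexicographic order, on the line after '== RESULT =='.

Progress:
  pre ⊆ S: {at(bay), open(d_bay_lab)} ⊆ S  — applicable
  S \ del = {key_at(k4,bay), open(d_bay_lab), open(d_lab_hall)}
  ∪ add   = {at(lab), key_at(k4,bay), open(d_bay_lab), open(d_lab_hall)}

== RESULT ==
["at(lab)", "key_at(k4,bay)", "open(d_bay_lab)", "open(d_lab_hall)"]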